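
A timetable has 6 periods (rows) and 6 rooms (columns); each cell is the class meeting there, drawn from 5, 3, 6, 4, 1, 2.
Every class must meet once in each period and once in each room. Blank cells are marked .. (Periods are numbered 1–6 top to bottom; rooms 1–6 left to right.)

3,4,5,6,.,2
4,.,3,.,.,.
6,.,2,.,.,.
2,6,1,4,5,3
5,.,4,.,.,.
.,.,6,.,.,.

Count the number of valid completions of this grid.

Period 1, room 5: eliminating its period and room leaves {1}.
Period 2, room 2: eliminating its period and room leaves {5, 1, 2}.
Period 2, room 4: eliminating its period and room leaves {5, 1, 2}.
Period 2, room 5: eliminating its period and room leaves {6, 1, 2}.
Period 2, room 6: eliminating its period and room leaves {5, 6, 1}.
Period 3, room 2: eliminating its period and room leaves {5, 3, 1}.
Period 3, room 4: eliminating its period and room leaves {5, 3, 1}.
Period 3, room 5: eliminating its period and room leaves {3, 4, 1}.
Period 3, room 6: eliminating its period and room leaves {5, 4, 1}.
Period 5, room 2: eliminating its period and room leaves {3, 1, 2}.
Period 5, room 4: eliminating its period and room leaves {3, 1, 2}.
Period 5, room 5: eliminating its period and room leaves {3, 6, 1, 2}.
Period 5, room 6: eliminating its period and room leaves {6, 1}.
Period 6, room 1: eliminating its period and room leaves {1}.
Period 6, room 2: eliminating its period and room leaves {5, 3, 1, 2}.
Period 6, room 4: eliminating its period and room leaves {5, 3, 1, 2}.
Period 6, room 5: eliminating its period and room leaves {3, 4, 1, 2}.
Period 6, room 6: eliminating its period and room leaves {5, 4, 1}.
Enumerating the assignments across these blanks that avoid any period or room repeat gives 20 completions.

20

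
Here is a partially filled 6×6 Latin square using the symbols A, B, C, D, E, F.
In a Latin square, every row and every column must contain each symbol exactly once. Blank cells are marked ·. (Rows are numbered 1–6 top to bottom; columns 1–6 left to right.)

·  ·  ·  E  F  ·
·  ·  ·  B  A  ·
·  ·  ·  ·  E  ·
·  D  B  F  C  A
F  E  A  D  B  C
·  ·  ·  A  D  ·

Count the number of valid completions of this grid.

Row 1, column 1: eliminating its row and column leaves {A, B, C, D}.
Row 1, column 2: eliminating its row and column leaves {A, B, C}.
Row 1, column 3: eliminating its row and column leaves {C, D}.
Row 1, column 6: eliminating its row and column leaves {B, D}.
Row 2, column 1: eliminating its row and column leaves {C, D, E}.
Row 2, column 2: eliminating its row and column leaves {C, F}.
Row 2, column 3: eliminating its row and column leaves {C, D, E, F}.
Row 2, column 6: eliminating its row and column leaves {D, E, F}.
Row 3, column 1: eliminating its row and column leaves {A, B, C, D}.
Row 3, column 2: eliminating its row and column leaves {A, B, C, F}.
Row 3, column 3: eliminating its row and column leaves {C, D, F}.
Row 3, column 4: eliminating its row and column leaves {C}.
Row 3, column 6: eliminating its row and column leaves {B, D, F}.
Row 4, column 1: eliminating its row and column leaves {E}.
Row 6, column 1: eliminating its row and column leaves {B, C, E}.
Row 6, column 2: eliminating its row and column leaves {B, C, F}.
Row 6, column 3: eliminating its row and column leaves {C, E, F}.
Row 6, column 6: eliminating its row and column leaves {B, E, F}.
Enumerating the assignments across these blanks that avoid any row or column repeat gives 10 completions.

10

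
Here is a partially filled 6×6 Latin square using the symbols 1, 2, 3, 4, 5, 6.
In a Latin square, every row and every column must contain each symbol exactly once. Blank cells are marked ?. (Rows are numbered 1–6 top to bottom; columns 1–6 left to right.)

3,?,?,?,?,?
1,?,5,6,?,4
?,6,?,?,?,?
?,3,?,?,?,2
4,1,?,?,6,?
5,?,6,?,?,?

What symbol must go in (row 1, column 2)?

Row 2, column 2: row 2 has {1, 4, 5, 6} and column 2 has {1, 3, 6}, leaving only 2.
Row 2, column 5: row 2 has {1, 2, 4, 5, 6} and column 5 has {6}, leaving only 3.
Row 3, column 1: row 3 has {6} and column 1 has {1, 3, 4, 5}, leaving only 2.
Row 4, column 1: row 4 has {2, 3} and column 1 has {1, 2, 3, 4, 5}, leaving only 6.
Row 6, column 2: row 6 has {5, 6} and column 2 has {1, 2, 3, 6}, leaving only 4.
Row 1 already has {3} and column 2 already has {1, 2, 3, 4, 6}, so row 1, column 2 must be 5.

5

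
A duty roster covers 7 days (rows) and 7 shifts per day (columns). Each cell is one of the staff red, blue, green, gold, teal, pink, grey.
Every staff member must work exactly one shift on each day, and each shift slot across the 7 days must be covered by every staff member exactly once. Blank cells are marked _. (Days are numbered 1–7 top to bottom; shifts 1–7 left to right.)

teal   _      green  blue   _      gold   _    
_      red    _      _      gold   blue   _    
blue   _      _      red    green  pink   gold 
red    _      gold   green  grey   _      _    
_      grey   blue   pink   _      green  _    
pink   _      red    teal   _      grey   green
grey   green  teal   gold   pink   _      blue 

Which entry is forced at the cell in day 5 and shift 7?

red

Day 1, shift 2: day 1 has {blue, green, gold, teal} and shift 2 has {red, green, grey}, leaving only pink.
Day 1, shift 5: day 1 has {blue, green, gold, teal, pink} and shift 5 has {green, gold, pink, grey}, leaving only red.
Day 1, shift 7: day 1 has {red, blue, green, gold, teal, pink} and shift 7 has {blue, green, gold}, leaving only grey.
Day 2, shift 1: day 2 has {red, blue, gold} and shift 1 has {red, blue, teal, pink, grey}, leaving only green.
Day 2, shift 4: day 2 has {red, blue, green, gold} and shift 4 has {red, blue, green, gold, teal, pink}, leaving only grey.
Day 2, shift 3: day 2 has {red, blue, green, gold, grey} and shift 3 has {red, blue, green, gold, teal}, leaving only pink.
Day 2, shift 7: day 2 has {red, blue, green, gold, pink, grey} and shift 7 has {blue, green, gold, grey}, leaving only teal.
Day 5 already has {blue, green, pink, grey} and shift 7 already has {blue, green, gold, teal, grey}, so day 5, shift 7 must be red.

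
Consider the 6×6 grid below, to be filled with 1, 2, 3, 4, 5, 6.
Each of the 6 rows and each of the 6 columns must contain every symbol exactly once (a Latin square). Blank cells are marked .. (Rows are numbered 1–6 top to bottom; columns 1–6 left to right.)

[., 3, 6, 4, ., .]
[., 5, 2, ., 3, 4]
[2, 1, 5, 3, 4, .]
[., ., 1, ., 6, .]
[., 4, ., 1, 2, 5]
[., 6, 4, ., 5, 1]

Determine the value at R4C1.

Row 1, column 5: row 1 has {3, 4, 6} and column 5 has {2, 3, 4, 5, 6}, leaving only 1.
Row 1, column 1: row 1 has {1, 3, 4, 6} and column 1 has {2}, leaving only 5.
Row 1, column 6: row 1 has {1, 3, 4, 5, 6} and column 6 has {1, 4, 5}, leaving only 2.
Row 2, column 4: row 2 has {2, 3, 4, 5} and column 4 has {1, 3, 4}, leaving only 6.
Row 2, column 1: row 2 has {2, 3, 4, 5, 6} and column 1 has {2, 5}, leaving only 1.
Row 3, column 6: row 3 has {1, 2, 3, 4, 5} and column 6 has {1, 2, 4, 5}, leaving only 6.
Row 4, column 2: row 4 has {1, 6} and column 2 has {1, 3, 4, 5, 6}, leaving only 2.
Row 4, column 4: row 4 has {1, 2, 6} and column 4 has {1, 3, 4, 6}, leaving only 5.
Row 4, column 6: row 4 has {1, 2, 5, 6} and column 6 has {1, 2, 4, 5, 6}, leaving only 3.
Row 4 already has {1, 2, 3, 5, 6} and column 1 already has {1, 2, 5}, so row 4, column 1 must be 4.

4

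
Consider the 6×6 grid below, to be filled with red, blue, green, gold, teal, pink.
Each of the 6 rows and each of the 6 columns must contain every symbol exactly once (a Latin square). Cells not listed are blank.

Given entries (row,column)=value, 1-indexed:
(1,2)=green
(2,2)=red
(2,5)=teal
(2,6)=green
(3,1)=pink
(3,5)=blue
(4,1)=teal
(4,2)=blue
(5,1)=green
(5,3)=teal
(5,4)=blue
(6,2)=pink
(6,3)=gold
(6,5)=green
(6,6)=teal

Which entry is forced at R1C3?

pink

Row 5, column 2: row 5 has {blue, green, teal} and column 2 has {red, blue, green, pink}, leaving only gold.
Row 3, column 2: row 3 has {blue, pink} and column 2 has {red, blue, green, gold, pink}, leaving only teal.
Row 6, column 4: row 6 has {green, gold, teal, pink} and column 4 has {blue}, leaving only red.
Row 6, column 1: row 6 has {red, green, gold, teal, pink} and column 1 has {green, teal, pink}, leaving only blue.
Row 2, column 1: row 2 has {red, green, teal} and column 1 has {blue, green, teal, pink}, leaving only gold.
Row 1, column 1: row 1 has {green} and column 1 has {blue, green, gold, teal, pink}, leaving only red.
Row 2, column 4: row 2 has {red, green, gold, teal} and column 4 has {red, blue}, leaving only pink.
Row 2, column 3: row 2 has {red, green, gold, teal, pink} and column 3 has {gold, teal}, leaving only blue.
Row 1 already has {red, green} and column 3 already has {blue, gold, teal}, so row 1, column 3 must be pink.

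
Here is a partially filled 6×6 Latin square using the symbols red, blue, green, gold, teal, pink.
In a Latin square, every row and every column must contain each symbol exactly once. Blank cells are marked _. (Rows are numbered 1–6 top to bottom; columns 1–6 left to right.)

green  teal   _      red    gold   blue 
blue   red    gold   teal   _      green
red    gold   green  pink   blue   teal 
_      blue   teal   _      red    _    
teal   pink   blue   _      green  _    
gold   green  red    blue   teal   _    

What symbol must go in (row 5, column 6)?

Row 1, column 3: row 1 has {red, blue, green, gold, teal} and column 3 has {red, blue, green, gold, teal}, leaving only pink.
Row 2, column 5: row 2 has {red, blue, green, gold, teal} and column 5 has {red, blue, green, gold, teal}, leaving only pink.
Row 4, column 1: row 4 has {red, blue, teal} and column 1 has {red, blue, green, gold, teal}, leaving only pink.
Row 4, column 6: row 4 has {red, blue, teal, pink} and column 6 has {blue, green, teal}, leaving only gold.
Row 5 already has {blue, green, teal, pink} and column 6 already has {blue, green, gold, teal}, so row 5, column 6 must be red.

red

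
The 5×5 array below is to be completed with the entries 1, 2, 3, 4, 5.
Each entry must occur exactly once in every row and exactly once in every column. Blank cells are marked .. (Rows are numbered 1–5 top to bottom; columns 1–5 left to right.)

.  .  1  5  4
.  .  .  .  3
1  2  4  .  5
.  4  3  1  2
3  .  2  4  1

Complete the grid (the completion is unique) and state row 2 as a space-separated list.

4 1 5 2 3

Row 2, column 3: row 2 has {3} and column 3 has {1, 2, 3, 4}, leaving only 5.
Row 2, column 2: row 2 has {3, 5} and column 2 has {2, 4}, leaving only 1.
Row 2, column 4: row 2 has {1, 3, 5} and column 4 has {1, 4, 5}, leaving only 2.
Row 2, column 1: row 2 has {1, 2, 3, 5} and column 1 has {1, 3}, leaving only 4.
So row 2 reads: 4 1 5 2 3.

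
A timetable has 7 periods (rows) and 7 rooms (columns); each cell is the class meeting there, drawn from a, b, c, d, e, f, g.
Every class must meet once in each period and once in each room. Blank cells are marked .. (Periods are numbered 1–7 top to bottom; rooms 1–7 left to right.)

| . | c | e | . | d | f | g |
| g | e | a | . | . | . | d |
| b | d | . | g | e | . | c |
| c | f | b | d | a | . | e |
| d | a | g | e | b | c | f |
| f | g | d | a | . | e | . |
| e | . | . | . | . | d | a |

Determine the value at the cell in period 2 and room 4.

c

Period 1, room 1: period 1 has {c, d, e, f, g} and room 1 has {b, c, d, e, f, g}, leaving only a.
Period 1, room 4: period 1 has {a, c, d, e, f, g} and room 4 has {a, d, e, g}, leaving only b.
Period 2, room 6: period 2 has {a, d, e, g} and room 6 has {c, d, e, f}, leaving only b.
Period 3, room 3: period 3 has {b, c, d, e, g} and room 3 has {a, b, d, e, g}, leaving only f.
Period 3, room 6: period 3 has {b, c, d, e, f, g} and room 6 has {b, c, d, e, f}, leaving only a.
Period 4, room 6: period 4 has {a, b, c, d, e, f} and room 6 has {a, b, c, d, e, f}, leaving only g.
Period 6, room 5: period 6 has {a, d, e, f, g} and room 5 has {a, b, d, e}, leaving only c.
Period 2, room 5: period 2 has {a, b, d, e, g} and room 5 has {a, b, c, d, e}, leaving only f.
Period 2 already has {a, b, d, e, f, g} and room 4 already has {a, b, d, e, g}, so period 2, room 4 must be c.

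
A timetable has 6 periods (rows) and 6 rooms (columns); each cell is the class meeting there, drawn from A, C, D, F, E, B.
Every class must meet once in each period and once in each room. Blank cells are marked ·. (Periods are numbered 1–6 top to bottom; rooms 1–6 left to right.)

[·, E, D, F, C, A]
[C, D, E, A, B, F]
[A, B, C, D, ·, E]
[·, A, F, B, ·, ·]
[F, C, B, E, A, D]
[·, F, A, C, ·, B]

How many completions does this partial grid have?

Period 1, room 1: eliminating its period and room leaves {B}.
Period 3, room 5: eliminating its period and room leaves {F}.
Period 4, room 1: eliminating its period and room leaves {D, E}.
Period 4, room 5: eliminating its period and room leaves {D, E}.
Period 4, room 6: eliminating its period and room leaves {C}.
Period 6, room 1: eliminating its period and room leaves {D, E}.
Period 6, room 5: eliminating its period and room leaves {D, E}.
Enumerating the assignments across these blanks that avoid any period or room repeat gives 2 completions.

2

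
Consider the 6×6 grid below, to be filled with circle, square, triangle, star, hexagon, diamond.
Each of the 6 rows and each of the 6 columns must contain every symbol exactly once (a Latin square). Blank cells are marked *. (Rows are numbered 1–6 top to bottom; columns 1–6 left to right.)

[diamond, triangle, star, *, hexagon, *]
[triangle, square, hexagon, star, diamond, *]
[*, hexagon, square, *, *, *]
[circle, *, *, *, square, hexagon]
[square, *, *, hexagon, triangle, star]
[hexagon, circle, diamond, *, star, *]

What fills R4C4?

diamond

Row 2, column 6: row 2 has {square, triangle, star, hexagon, diamond} and column 6 has {star, hexagon}, leaving only circle.
Row 1, column 6: row 1 has {triangle, star, hexagon, diamond} and column 6 has {circle, star, hexagon}, leaving only square.
Row 1, column 4: row 1 has {square, triangle, star, hexagon, diamond} and column 4 has {star, hexagon}, leaving only circle.
Row 3, column 1: row 3 has {square, hexagon} and column 1 has {circle, square, triangle, hexagon, diamond}, leaving only star.
Row 3, column 5: row 3 has {square, star, hexagon} and column 5 has {square, triangle, star, hexagon, diamond}, leaving only circle.
Row 4, column 3: row 4 has {circle, square, hexagon} and column 3 has {square, star, hexagon, diamond}, leaving only triangle.
Row 4 already has {circle, square, triangle, hexagon} and column 4 already has {circle, star, hexagon}, so row 4, column 4 must be diamond.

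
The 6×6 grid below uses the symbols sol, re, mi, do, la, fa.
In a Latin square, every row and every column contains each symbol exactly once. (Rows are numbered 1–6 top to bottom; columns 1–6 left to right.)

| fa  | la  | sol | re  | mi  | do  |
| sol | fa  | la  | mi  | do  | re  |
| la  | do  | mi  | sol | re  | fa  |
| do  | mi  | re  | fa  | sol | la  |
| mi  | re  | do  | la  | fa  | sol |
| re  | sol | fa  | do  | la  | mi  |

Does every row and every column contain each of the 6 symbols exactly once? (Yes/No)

Each row is a permutation of the 6 symbols, and so is each column.

Yes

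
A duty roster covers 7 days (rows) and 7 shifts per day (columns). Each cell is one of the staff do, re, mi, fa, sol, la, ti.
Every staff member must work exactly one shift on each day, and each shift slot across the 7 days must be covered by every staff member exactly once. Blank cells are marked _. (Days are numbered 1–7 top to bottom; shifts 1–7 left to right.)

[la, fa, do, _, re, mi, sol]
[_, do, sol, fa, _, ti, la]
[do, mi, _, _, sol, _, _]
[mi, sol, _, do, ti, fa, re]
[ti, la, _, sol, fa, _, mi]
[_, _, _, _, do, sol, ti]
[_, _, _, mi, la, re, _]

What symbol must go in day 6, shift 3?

mi

Day 1, shift 4: day 1 has {do, re, mi, fa, sol, la} and shift 4 has {do, mi, fa, sol}, leaving only ti.
Day 2, shift 1: day 2 has {do, fa, sol, la, ti} and shift 1 has {do, mi, la, ti}, leaving only re.
Day 2, shift 5: day 2 has {do, re, fa, sol, la, ti} and shift 5 has {do, re, fa, sol, la, ti}, leaving only mi.
Day 3, shift 6: day 3 has {do, mi, sol} and shift 6 has {re, mi, fa, sol, ti}, leaving only la.
Day 3, shift 4: day 3 has {do, mi, sol, la} and shift 4 has {do, mi, fa, sol, ti}, leaving only re.
Day 3, shift 7: day 3 has {do, re, mi, sol, la} and shift 7 has {re, mi, sol, la, ti}, leaving only fa.
Day 3, shift 3: day 3 has {do, re, mi, fa, sol, la} and shift 3 has {do, sol}, leaving only ti.
Day 4, shift 3: day 4 has {do, re, mi, fa, sol, ti} and shift 3 has {do, sol, ti}, leaving only la.
Day 5, shift 3: day 5 has {mi, fa, sol, la, ti} and shift 3 has {do, sol, la, ti}, leaving only re.
Day 5, shift 6: day 5 has {re, mi, fa, sol, la, ti} and shift 6 has {re, mi, fa, sol, la, ti}, leaving only do.
Day 6, shift 1: day 6 has {do, sol, ti} and shift 1 has {do, re, mi, la, ti}, leaving only fa.
Day 6 already has {do, fa, sol, ti} and shift 3 already has {do, re, sol, la, ti}, so day 6, shift 3 must be mi.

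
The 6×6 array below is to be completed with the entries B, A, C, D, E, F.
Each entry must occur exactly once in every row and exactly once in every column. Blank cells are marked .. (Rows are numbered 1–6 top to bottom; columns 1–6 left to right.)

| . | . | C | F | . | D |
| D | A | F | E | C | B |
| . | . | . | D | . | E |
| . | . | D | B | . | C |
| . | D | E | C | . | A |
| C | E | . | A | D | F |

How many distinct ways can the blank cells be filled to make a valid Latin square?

Row 1, column 1: eliminating its row and column leaves {B, A, E}.
Row 1, column 2: eliminating its row and column leaves {B}.
Row 1, column 5: eliminating its row and column leaves {B, A, E}.
Row 3, column 1: eliminating its row and column leaves {B, A, F}.
Row 3, column 2: eliminating its row and column leaves {B, C, F}.
Row 3, column 3: eliminating its row and column leaves {B, A}.
Row 3, column 5: eliminating its row and column leaves {B, A, F}.
Row 4, column 1: eliminating its row and column leaves {A, E, F}.
Row 4, column 2: eliminating its row and column leaves {F}.
Row 4, column 5: eliminating its row and column leaves {A, E, F}.
Row 5, column 1: eliminating its row and column leaves {B, F}.
Row 5, column 5: eliminating its row and column leaves {B, F}.
Row 6, column 3: eliminating its row and column leaves {B}.
Enumerating the assignments across these blanks that avoid any row or column repeat gives 4 completions.

4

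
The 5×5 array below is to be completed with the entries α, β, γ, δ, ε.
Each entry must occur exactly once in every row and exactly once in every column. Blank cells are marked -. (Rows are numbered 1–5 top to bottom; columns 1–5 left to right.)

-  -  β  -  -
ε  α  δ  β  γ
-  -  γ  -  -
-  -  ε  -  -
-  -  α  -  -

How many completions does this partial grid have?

Row 1, column 1: eliminating its row and column leaves {α, γ, δ}.
Row 1, column 2: eliminating its row and column leaves {γ, δ, ε}.
Row 1, column 4: eliminating its row and column leaves {α, γ, δ, ε}.
Row 1, column 5: eliminating its row and column leaves {α, δ, ε}.
Row 3, column 1: eliminating its row and column leaves {α, β, δ}.
Row 3, column 2: eliminating its row and column leaves {β, δ, ε}.
Row 3, column 4: eliminating its row and column leaves {α, δ, ε}.
Row 3, column 5: eliminating its row and column leaves {α, β, δ, ε}.
Row 4, column 1: eliminating its row and column leaves {α, β, γ, δ}.
Row 4, column 2: eliminating its row and column leaves {β, γ, δ}.
Row 4, column 4: eliminating its row and column leaves {α, γ, δ}.
Row 4, column 5: eliminating its row and column leaves {α, β, δ}.
Row 5, column 1: eliminating its row and column leaves {β, γ, δ}.
Row 5, column 2: eliminating its row and column leaves {β, γ, δ, ε}.
Row 5, column 4: eliminating its row and column leaves {γ, δ, ε}.
Row 5, column 5: eliminating its row and column leaves {β, δ, ε}.
Enumerating the assignments across these blanks that avoid any row or column repeat gives 56 completions.

56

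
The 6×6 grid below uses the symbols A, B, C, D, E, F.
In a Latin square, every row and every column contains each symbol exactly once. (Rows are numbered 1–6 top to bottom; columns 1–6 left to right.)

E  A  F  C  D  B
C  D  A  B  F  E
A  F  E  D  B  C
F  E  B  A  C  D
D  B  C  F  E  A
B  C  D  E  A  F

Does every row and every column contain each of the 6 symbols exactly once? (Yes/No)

Yes

Each row is a permutation of the 6 symbols, and so is each column.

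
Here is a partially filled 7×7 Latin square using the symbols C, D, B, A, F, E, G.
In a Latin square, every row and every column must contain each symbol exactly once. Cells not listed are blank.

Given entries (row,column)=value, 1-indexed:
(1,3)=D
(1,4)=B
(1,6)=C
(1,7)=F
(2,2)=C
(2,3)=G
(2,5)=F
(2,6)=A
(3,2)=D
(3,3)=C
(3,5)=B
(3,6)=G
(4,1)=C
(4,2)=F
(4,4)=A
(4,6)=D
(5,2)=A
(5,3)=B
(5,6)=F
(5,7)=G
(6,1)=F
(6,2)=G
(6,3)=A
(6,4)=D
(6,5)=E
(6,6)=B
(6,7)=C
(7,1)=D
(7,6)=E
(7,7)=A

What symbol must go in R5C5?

D

Row 1, column 2: row 1 has {C, D, B, F} and column 2 has {C, D, A, F, G}, leaving only E.
Row 2, column 4: row 2 has {C, A, F, G} and column 4 has {D, B, A}, leaving only E.
Row 2, column 1: row 2 has {C, A, F, E, G} and column 1 has {C, D, F}, leaving only B.
Row 2, column 7: row 2 has {C, B, A, F, E, G} and column 7 has {C, A, F, G}, leaving only D.
Row 3, column 4: row 3 has {C, D, B, G} and column 4 has {D, B, A, E}, leaving only F.
Row 3, column 7: row 3 has {C, D, B, F, G} and column 7 has {C, D, A, F, G}, leaving only E.
Row 3, column 1: row 3 has {C, D, B, F, E, G} and column 1 has {C, D, B, F}, leaving only A.
Row 1, column 1: row 1 has {C, D, B, F, E} and column 1 has {C, D, B, A, F}, leaving only G.
Row 1, column 5: row 1 has {C, D, B, F, E, G} and column 5 has {B, F, E}, leaving only A.
Row 4, column 3: row 4 has {C, D, A, F} and column 3 has {C, D, B, A, G}, leaving only E.
Row 4, column 5: row 4 has {C, D, A, F, E} and column 5 has {B, A, F, E}, leaving only G.
Row 4, column 7: row 4 has {C, D, A, F, E, G} and column 7 has {C, D, A, F, E, G}, leaving only B.
Row 5, column 1: row 5 has {B, A, F, G} and column 1 has {C, D, B, A, F, G}, leaving only E.
Row 5, column 4: row 5 has {B, A, F, E, G} and column 4 has {D, B, A, F, E}, leaving only C.
Row 5 already has {C, B, A, F, E, G} and column 5 already has {B, A, F, E, G}, so row 5, column 5 must be D.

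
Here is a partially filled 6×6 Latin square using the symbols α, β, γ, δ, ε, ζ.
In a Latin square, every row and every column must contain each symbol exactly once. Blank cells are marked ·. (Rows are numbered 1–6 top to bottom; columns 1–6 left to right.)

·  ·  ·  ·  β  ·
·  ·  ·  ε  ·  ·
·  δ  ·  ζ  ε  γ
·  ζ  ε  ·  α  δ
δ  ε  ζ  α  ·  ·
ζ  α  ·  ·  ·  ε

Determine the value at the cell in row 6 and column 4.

Row 1, column 2: row 1 has {β} and column 2 has {α, δ, ε, ζ}, leaving only γ.
Row 1, column 4: row 1 has {β, γ} and column 4 has {α, ε, ζ}, leaving only δ.
Row 1, column 3: row 1 has {β, γ, δ} and column 3 has {ε, ζ}, leaving only α.
Row 1, column 1: row 1 has {α, β, γ, δ} and column 1 has {δ, ζ}, leaving only ε.
Row 1, column 6: row 1 has {α, β, γ, δ, ε} and column 6 has {γ, δ, ε}, leaving only ζ.
Row 2, column 2: row 2 has {ε} and column 2 has {α, γ, δ, ε, ζ}, leaving only β.
Row 2, column 6: row 2 has {β, ε} and column 6 has {γ, δ, ε, ζ}, leaving only α.
Row 2, column 1: row 2 has {α, β, ε} and column 1 has {δ, ε, ζ}, leaving only γ.
Row 2, column 3: row 2 has {α, β, γ, ε} and column 3 has {α, ε, ζ}, leaving only δ.
Row 2, column 5: row 2 has {α, β, γ, δ, ε} and column 5 has {α, β, ε}, leaving only ζ.
Row 3, column 3: row 3 has {γ, δ, ε, ζ} and column 3 has {α, δ, ε, ζ}, leaving only β.
Row 3, column 1: row 3 has {β, γ, δ, ε, ζ} and column 1 has {γ, δ, ε, ζ}, leaving only α.
Row 4, column 1: row 4 has {α, δ, ε, ζ} and column 1 has {α, γ, δ, ε, ζ}, leaving only β.
Row 4, column 4: row 4 has {α, β, δ, ε, ζ} and column 4 has {α, δ, ε, ζ}, leaving only γ.
Row 6 already has {α, ε, ζ} and column 4 already has {α, γ, δ, ε, ζ}, so row 6, column 4 must be β.

β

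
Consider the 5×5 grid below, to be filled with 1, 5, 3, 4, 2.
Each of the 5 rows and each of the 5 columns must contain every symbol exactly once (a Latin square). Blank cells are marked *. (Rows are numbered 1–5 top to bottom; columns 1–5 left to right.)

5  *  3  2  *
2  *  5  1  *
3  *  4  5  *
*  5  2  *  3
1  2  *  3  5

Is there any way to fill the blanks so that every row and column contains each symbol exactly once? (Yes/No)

No

Row 5, column 3: row 5 together with column 3 already contain {1, 5, 3, 4, 2} — every symbol — so nothing can go there. The grid has no valid completion.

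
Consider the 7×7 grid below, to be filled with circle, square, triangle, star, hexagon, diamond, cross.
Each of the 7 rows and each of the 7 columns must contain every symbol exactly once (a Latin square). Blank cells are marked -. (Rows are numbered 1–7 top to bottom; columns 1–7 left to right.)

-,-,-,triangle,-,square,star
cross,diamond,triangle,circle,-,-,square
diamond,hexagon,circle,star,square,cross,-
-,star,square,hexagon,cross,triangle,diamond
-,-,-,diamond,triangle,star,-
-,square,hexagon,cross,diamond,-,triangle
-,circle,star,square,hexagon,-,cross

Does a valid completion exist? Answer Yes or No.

No

Row 3, column 7: row 3 together with column 7 already contain {circle, square, triangle, star, hexagon, diamond, cross} — every symbol — so nothing can go there. The grid has no valid completion.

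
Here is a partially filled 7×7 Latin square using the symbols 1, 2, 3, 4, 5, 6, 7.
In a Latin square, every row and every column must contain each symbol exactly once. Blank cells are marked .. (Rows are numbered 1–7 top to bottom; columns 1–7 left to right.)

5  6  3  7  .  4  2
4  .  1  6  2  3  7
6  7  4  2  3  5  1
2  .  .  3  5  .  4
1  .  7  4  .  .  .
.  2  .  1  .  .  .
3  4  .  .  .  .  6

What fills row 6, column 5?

4

Row 1, column 5: row 1 has {2, 3, 4, 5, 6, 7} and column 5 has {2, 3, 5}, leaving only 1.
Row 2, column 2: row 2 has {1, 2, 3, 4, 6, 7} and column 2 has {2, 4, 6, 7}, leaving only 5.
Row 4, column 2: row 4 has {2, 3, 4, 5} and column 2 has {2, 4, 5, 6, 7}, leaving only 1.
Row 4, column 3: row 4 has {1, 2, 3, 4, 5} and column 3 has {1, 3, 4, 7}, leaving only 6.
Row 4, column 6: row 4 has {1, 2, 3, 4, 5, 6} and column 6 has {3, 4, 5}, leaving only 7.
Row 5, column 2: row 5 has {1, 4, 7} and column 2 has {1, 2, 4, 5, 6, 7}, leaving only 3.
Row 5, column 5: row 5 has {1, 3, 4, 7} and column 5 has {1, 2, 3, 5}, leaving only 6.
Row 5, column 6: row 5 has {1, 3, 4, 6, 7} and column 6 has {3, 4, 5, 7}, leaving only 2.
Row 5, column 7: row 5 has {1, 2, 3, 4, 6, 7} and column 7 has {1, 2, 4, 6, 7}, leaving only 5.
Row 6, column 1: row 6 has {1, 2} and column 1 has {1, 2, 3, 4, 5, 6}, leaving only 7.
Row 6 already has {1, 2, 7} and column 5 already has {1, 2, 3, 5, 6}, so row 6, column 5 must be 4.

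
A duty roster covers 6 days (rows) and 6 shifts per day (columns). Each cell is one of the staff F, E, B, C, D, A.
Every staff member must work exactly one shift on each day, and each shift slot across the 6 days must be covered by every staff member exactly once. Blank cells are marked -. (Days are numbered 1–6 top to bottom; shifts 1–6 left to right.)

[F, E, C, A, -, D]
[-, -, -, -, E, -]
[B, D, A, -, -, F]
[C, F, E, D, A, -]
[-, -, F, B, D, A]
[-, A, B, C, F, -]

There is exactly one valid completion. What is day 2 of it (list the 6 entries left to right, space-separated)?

A B D F E C

Day 2, shift 3: day 2 has {E} and shift 3 has {F, E, B, C, A}, leaving only D.
Day 2, shift 1: day 2 has {E, D} and shift 1 has {F, B, C}, leaving only A.
Day 2, shift 4: day 2 has {E, D, A} and shift 4 has {B, C, D, A}, leaving only F.
Day 1, shift 5: day 1 has {F, E, C, D, A} and shift 5 has {F, E, D, A}, leaving only B.
Day 3, shift 4: day 3 has {F, B, D, A} and shift 4 has {F, B, C, D, A}, leaving only E.
Day 3, shift 5: day 3 has {F, E, B, D, A} and shift 5 has {F, E, B, D, A}, leaving only C.
Day 4, shift 6: day 4 has {F, E, C, D, A} and shift 6 has {F, D, A}, leaving only B.
Day 2, shift 6: day 2 has {F, E, D, A} and shift 6 has {F, B, D, A}, leaving only C.
Day 2, shift 2: day 2 has {F, E, C, D, A} and shift 2 has {F, E, D, A}, leaving only B.
So day 2 reads: A B D F E C.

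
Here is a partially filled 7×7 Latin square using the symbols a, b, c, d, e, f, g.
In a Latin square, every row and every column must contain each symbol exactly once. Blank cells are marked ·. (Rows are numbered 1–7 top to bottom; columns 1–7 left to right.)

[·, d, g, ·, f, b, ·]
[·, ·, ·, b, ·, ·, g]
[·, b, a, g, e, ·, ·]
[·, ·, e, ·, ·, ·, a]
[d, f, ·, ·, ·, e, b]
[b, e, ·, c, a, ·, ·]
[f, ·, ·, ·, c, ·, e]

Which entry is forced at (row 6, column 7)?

f

Row 1, column 7: row 1 has {b, d, f, g} and column 7 has {a, b, e, g}, leaving only c.
Row 2, column 5: row 2 has {b, g} and column 5 has {a, c, e, f}, leaving only d.
Row 3, column 1: row 3 has {a, b, e, g} and column 1 has {b, d, f}, leaving only c.
Row 4, column 1: row 4 has {a, e} and column 1 has {b, c, d, f}, leaving only g.
Row 4, column 2: row 4 has {a, e, g} and column 2 has {b, d, e, f}, leaving only c.
Row 2, column 2: row 2 has {b, d, g} and column 2 has {b, c, d, e, f}, leaving only a.
Row 2, column 1: row 2 has {a, b, d, g} and column 1 has {b, c, d, f, g}, leaving only e.
Row 1, column 1: row 1 has {b, c, d, f, g} and column 1 has {b, c, d, e, f, g}, leaving only a.
Row 1, column 4: row 1 has {a, b, c, d, f, g} and column 4 has {b, c, g}, leaving only e.
Row 4, column 5: row 4 has {a, c, e, g} and column 5 has {a, c, d, e, f}, leaving only b.
Row 5, column 3: row 5 has {b, d, e, f} and column 3 has {a, e, g}, leaving only c.
Row 2, column 3: row 2 has {a, b, d, e, g} and column 3 has {a, c, e, g}, leaving only f.
Row 2, column 6: row 2 has {a, b, d, e, f, g} and column 6 has {b, e}, leaving only c.
Row 5, column 4: row 5 has {b, c, d, e, f} and column 4 has {b, c, e, g}, leaving only a.
Row 5, column 5: row 5 has {a, b, c, d, e, f} and column 5 has {a, b, c, d, e, f}, leaving only g.
Row 6, column 3: row 6 has {a, b, c, e} and column 3 has {a, c, e, f, g}, leaving only d.
Row 6 already has {a, b, c, d, e} and column 7 already has {a, b, c, e, g}, so row 6, column 7 must be f.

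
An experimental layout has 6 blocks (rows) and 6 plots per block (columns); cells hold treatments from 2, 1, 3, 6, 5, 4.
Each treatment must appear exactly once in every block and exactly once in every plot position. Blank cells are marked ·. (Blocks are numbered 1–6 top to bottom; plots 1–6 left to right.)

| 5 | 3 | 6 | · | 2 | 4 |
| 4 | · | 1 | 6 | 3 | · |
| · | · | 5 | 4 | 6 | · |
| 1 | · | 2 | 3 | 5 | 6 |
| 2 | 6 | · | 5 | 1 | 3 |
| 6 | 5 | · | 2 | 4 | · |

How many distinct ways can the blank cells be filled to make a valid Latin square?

1

Block 1, plot 4: eliminating its block and plot leaves {1}.
Block 2, plot 2: eliminating its block and plot leaves {2}.
Block 2, plot 6: eliminating its block and plot leaves {2, 5}.
Block 3, plot 1: eliminating its block and plot leaves {3}.
Block 3, plot 2: eliminating its block and plot leaves {2, 1}.
Block 3, plot 6: eliminating its block and plot leaves {2, 1}.
Block 4, plot 2: eliminating its block and plot leaves {4}.
Block 5, plot 3: eliminating its block and plot leaves {4}.
Block 6, plot 3: eliminating its block and plot leaves {3}.
Block 6, plot 6: eliminating its block and plot leaves {1}.
Only one assignment across all blanks avoids any block or plot repeat, giving 1 completion.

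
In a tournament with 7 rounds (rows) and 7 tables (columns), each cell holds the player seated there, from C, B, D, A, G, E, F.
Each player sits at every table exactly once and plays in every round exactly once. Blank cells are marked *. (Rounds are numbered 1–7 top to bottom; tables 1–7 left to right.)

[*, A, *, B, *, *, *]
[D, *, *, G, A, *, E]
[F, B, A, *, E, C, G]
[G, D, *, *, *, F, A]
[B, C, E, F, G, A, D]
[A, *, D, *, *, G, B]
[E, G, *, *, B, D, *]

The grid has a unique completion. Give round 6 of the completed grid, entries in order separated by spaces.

Round 1, table 1: round 1 has {B, A} and table 1 has {B, D, A, G, E, F}, leaving only C.
Round 1, table 6: round 1 has {C, B, A} and table 6 has {C, D, A, G, F}, leaving only E.
Round 1, table 7: round 1 has {C, B, A, E} and table 7 has {B, D, A, G, E}, leaving only F.
Round 1, table 3: round 1 has {C, B, A, E, F} and table 3 has {D, A, E}, leaving only G.
Round 1, table 5: round 1 has {C, B, A, G, E, F} and table 5 has {B, A, G, E}, leaving only D.
Round 2, table 2: round 2 has {D, A, G, E} and table 2 has {C, B, D, A, G}, leaving only F.
Round 6, table 2: round 6 has {B, D, A, G} and table 2 has {C, B, D, A, G, F}, leaving only E.
Round 6, table 4: round 6 has {B, D, A, G, E} and table 4 has {B, G, F}, leaving only C.
Round 6, table 5: round 6 has {C, B, D, A, G, E} and table 5 has {B, D, A, G, E}, leaving only F.
So round 6 reads: A E D C F G B.

A E D C F G B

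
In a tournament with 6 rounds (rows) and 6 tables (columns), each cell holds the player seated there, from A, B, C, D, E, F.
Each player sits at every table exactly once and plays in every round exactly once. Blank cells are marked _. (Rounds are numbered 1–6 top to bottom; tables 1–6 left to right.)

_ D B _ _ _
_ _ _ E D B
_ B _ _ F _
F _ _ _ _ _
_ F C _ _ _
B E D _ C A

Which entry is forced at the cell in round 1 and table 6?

Round 6, table 4: round 6 has {A, B, C, D, E} and table 4 has {E}, leaving only F.
Round 1, table 6 is narrowed to {C, E, F}.
If it were C, then round 1, table 5 would be left with no valid symbol.
If it were E, then round 1, table 4 would be left with no valid symbol.
So round 1, table 6 must be F.

F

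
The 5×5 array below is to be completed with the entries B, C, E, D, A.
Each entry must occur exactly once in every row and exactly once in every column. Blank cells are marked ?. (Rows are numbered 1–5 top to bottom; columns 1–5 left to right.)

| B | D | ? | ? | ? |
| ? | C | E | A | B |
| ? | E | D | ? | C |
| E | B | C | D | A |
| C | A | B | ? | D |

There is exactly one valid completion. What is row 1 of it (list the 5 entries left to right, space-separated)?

B D A C E

Row 1, column 3: row 1 has {B, D} and column 3 has {B, C, E, D}, leaving only A.
Row 1, column 5: row 1 has {B, D, A} and column 5 has {B, C, D, A}, leaving only E.
Row 1, column 4: row 1 has {B, E, D, A} and column 4 has {D, A}, leaving only C.
So row 1 reads: B D A C E.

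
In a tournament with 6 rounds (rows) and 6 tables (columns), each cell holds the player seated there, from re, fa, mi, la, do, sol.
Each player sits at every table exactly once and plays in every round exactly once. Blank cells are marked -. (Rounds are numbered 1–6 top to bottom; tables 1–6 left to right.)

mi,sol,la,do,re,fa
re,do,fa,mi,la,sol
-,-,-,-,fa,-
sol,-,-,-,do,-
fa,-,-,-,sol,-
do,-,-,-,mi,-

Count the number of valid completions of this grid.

14

Round 3, table 1: eliminating its round and table leaves {la}.
Round 3, table 2: eliminating its round and table leaves {re, mi, la}.
Round 3, table 3: eliminating its round and table leaves {re, mi, do, sol}.
Round 3, table 4: eliminating its round and table leaves {re, la, sol}.
Round 3, table 6: eliminating its round and table leaves {re, mi, la, do}.
Round 4, table 2: eliminating its round and table leaves {re, fa, mi, la}.
Round 4, table 3: eliminating its round and table leaves {re, mi}.
Round 4, table 4: eliminating its round and table leaves {re, fa, la}.
Round 4, table 6: eliminating its round and table leaves {re, mi, la}.
Round 5, table 2: eliminating its round and table leaves {re, mi, la}.
Round 5, table 3: eliminating its round and table leaves {re, mi, do}.
Round 5, table 4: eliminating its round and table leaves {re, la}.
Round 5, table 6: eliminating its round and table leaves {re, mi, la, do}.
Round 6, table 2: eliminating its round and table leaves {re, fa, la}.
Round 6, table 3: eliminating its round and table leaves {re, sol}.
Round 6, table 4: eliminating its round and table leaves {re, fa, la, sol}.
Round 6, table 6: eliminating its round and table leaves {re, la}.
Enumerating the assignments across these blanks that avoid any round or table repeat gives 14 completions.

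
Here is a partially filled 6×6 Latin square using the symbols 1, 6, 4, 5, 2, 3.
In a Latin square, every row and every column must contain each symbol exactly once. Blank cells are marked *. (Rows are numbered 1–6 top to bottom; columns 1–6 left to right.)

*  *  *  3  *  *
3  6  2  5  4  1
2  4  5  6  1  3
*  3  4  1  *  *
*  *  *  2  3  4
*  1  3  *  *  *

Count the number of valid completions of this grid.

4

Row 1, column 1: eliminating its row and column leaves {1, 6, 4, 5}.
Row 1, column 2: eliminating its row and column leaves {5, 2}.
Row 1, column 3: eliminating its row and column leaves {1, 6}.
Row 1, column 5: eliminating its row and column leaves {6, 5, 2}.
Row 1, column 6: eliminating its row and column leaves {6, 5, 2}.
Row 4, column 1: eliminating its row and column leaves {6, 5}.
Row 4, column 5: eliminating its row and column leaves {6, 5, 2}.
Row 4, column 6: eliminating its row and column leaves {6, 5, 2}.
Row 5, column 1: eliminating its row and column leaves {1, 6, 5}.
Row 5, column 2: eliminating its row and column leaves {5}.
Row 5, column 3: eliminating its row and column leaves {1, 6}.
Row 6, column 1: eliminating its row and column leaves {6, 4, 5}.
Row 6, column 4: eliminating its row and column leaves {4}.
Row 6, column 5: eliminating its row and column leaves {6, 5, 2}.
Row 6, column 6: eliminating its row and column leaves {6, 5, 2}.
Enumerating the assignments across these blanks that avoid any row or column repeat gives 4 completions.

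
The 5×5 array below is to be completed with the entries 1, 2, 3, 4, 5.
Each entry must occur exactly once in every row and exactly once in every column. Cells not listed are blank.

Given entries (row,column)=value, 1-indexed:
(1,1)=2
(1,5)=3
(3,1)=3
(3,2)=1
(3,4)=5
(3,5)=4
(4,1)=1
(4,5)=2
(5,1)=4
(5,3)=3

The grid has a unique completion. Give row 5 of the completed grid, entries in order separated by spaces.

Row 2, column 1: row 2 has {} and column 1 has {1, 2, 3, 4}, leaving only 5.
Row 2, column 5: row 2 has {5} and column 5 has {2, 3, 4}, leaving only 1.
Row 5, column 5: row 5 has {3, 4} and column 5 has {1, 2, 3, 4}, leaving only 5.
Row 5, column 2: row 5 has {3, 4, 5} and column 2 has {1}, leaving only 2.
Row 5, column 4: row 5 has {2, 3, 4, 5} and column 4 has {5}, leaving only 1.
So row 5 reads: 4 2 3 1 5.

4 2 3 1 5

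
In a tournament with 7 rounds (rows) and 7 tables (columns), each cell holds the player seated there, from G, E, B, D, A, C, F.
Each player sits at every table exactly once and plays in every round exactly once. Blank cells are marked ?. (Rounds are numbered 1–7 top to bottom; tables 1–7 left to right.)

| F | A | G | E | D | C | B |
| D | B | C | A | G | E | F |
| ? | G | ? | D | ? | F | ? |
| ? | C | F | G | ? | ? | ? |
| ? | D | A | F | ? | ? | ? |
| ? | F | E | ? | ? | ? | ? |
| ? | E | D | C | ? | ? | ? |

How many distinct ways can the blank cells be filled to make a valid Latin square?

28

Round 3, table 1: eliminating its round and table leaves {E, B, A, C}.
Round 3, table 3: eliminating its round and table leaves {B}.
Round 3, table 5: eliminating its round and table leaves {E, B, A, C}.
Round 3, table 7: eliminating its round and table leaves {E, A, C}.
Round 4, table 1: eliminating its round and table leaves {E, B, A}.
Round 4, table 5: eliminating its round and table leaves {E, B, A}.
Round 4, table 6: eliminating its round and table leaves {B, D, A}.
Round 4, table 7: eliminating its round and table leaves {E, D, A}.
Round 5, table 1: eliminating its round and table leaves {G, E, B, C}.
Round 5, table 5: eliminating its round and table leaves {E, B, C}.
Round 5, table 6: eliminating its round and table leaves {G, B}.
Round 5, table 7: eliminating its round and table leaves {G, E, C}.
Round 6, table 1: eliminating its round and table leaves {G, B, A, C}.
Round 6, table 4: eliminating its round and table leaves {B}.
Round 6, table 5: eliminating its round and table leaves {B, A, C}.
Round 6, table 6: eliminating its round and table leaves {G, B, D, A}.
Round 6, table 7: eliminating its round and table leaves {G, D, A, C}.
Round 7, table 1: eliminating its round and table leaves {G, B, A}.
Round 7, table 5: eliminating its round and table leaves {B, A, F}.
Round 7, table 6: eliminating its round and table leaves {G, B, A}.
Round 7, table 7: eliminating its round and table leaves {G, A}.
Enumerating the assignments across these blanks that avoid any round or table repeat gives 28 completions.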